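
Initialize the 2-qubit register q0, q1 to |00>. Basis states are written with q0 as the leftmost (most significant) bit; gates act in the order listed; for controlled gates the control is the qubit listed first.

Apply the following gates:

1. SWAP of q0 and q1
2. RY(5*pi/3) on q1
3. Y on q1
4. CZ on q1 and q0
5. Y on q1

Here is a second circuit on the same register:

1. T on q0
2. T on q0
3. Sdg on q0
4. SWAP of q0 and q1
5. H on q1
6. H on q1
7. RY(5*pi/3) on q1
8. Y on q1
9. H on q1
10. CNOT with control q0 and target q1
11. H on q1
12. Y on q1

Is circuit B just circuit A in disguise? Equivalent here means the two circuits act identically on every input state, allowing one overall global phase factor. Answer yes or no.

Yes, they are equivalent — the unitaries differ by at most a global phase.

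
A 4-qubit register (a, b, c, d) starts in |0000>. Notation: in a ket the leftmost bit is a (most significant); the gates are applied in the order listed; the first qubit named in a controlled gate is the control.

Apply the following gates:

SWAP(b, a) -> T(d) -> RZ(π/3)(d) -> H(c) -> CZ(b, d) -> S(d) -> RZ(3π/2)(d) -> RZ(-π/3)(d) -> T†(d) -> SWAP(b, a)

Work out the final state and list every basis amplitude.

After the circuit, the state carries amplitude -sqrt(2)*exp(I*pi/4)/2 on |0000>, -sqrt(2)*exp(I*pi/4)/2 on |0010>, and 0 on every other basis state.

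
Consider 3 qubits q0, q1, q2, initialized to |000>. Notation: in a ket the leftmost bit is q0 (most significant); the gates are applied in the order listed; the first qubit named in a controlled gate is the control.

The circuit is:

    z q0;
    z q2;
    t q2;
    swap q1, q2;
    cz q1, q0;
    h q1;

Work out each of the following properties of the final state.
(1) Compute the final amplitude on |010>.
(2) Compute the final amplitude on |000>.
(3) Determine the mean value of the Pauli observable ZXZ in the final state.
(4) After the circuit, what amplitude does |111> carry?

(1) The final state's coefficient on |010> equals sqrt(2)/2.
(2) |000> carries amplitude sqrt(2)/2 in the final state.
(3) In the final state, ZXZ has expectation 1.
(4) The final state's coefficient on |111> equals 0.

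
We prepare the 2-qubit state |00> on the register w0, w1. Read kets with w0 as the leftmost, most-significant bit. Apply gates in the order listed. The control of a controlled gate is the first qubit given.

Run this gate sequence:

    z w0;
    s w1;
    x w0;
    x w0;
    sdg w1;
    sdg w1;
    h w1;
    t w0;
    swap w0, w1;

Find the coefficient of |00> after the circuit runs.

The final state's coefficient on |00> equals sqrt(2)/2.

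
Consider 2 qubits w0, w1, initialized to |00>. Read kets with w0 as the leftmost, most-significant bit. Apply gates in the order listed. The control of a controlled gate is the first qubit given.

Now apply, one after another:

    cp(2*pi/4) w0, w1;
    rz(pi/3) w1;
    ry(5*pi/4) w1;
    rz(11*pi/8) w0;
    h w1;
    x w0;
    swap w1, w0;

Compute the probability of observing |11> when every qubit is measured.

A full measurement returns |11> with probability sqrt(2)/4 + 1/2.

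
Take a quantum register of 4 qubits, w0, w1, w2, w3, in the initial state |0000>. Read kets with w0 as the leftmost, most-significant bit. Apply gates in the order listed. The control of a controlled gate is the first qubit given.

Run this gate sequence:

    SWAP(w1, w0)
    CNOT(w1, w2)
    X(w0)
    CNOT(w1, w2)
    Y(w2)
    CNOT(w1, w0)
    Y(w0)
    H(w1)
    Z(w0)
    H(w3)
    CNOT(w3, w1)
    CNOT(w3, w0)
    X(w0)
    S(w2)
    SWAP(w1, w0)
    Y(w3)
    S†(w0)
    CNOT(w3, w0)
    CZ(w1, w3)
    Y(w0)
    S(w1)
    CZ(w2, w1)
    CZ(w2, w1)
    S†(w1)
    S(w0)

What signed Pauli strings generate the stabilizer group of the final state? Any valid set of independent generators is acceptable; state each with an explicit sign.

One valid set of independent stabilizer generators is +XIIZ, +ZXIY, +IZIZ, -IIZI (any independent generating set of the same group is equally correct). Key observation: gates 21-24 undo each other exactly, leaving only the rest of the circuit to track.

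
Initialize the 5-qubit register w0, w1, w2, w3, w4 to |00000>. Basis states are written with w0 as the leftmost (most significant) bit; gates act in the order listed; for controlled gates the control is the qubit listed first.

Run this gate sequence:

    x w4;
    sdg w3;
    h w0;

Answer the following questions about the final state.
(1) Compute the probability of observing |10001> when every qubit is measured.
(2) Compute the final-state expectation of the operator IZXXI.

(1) A full measurement returns |10001> with probability 1/2.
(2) In the final state, IZXXI has expectation 0.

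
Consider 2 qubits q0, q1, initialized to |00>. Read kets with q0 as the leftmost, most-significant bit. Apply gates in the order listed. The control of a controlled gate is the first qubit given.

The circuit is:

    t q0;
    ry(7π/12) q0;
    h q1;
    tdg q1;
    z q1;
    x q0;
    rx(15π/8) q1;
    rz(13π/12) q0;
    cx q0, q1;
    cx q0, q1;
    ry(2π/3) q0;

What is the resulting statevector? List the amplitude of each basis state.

The resulting statevector has amplitude -sqrt(6)*sqrt(1/2 - sqrt(2)/4)*exp(13*I*pi/24)*cos(pi/16)/8 - 3*sqrt(2)*I*sqrt(sqrt(2)/4 + 1/2)*exp(7*I*pi/24)*sin(pi/16)/8 + sqrt(2)*I*sqrt(sqrt(2)/4 + 1/2)*exp(-19*I*pi/24)*sin(pi/16)/8 + sqrt(6)*I*sqrt(1/2 - sqrt(2)/4)*exp(-19*I*pi/24)*sin(pi/16)/8 + sqrt(6)*I*sqrt(1/2 - sqrt(2)/4)*exp(7*I*pi/24)*sin(pi/16)/8 - sqrt(6)*sqrt(1/2 - sqrt(2)/4)*exp(-13*I*pi/24)*cos(pi/16)/8 - sqrt(2)*sqrt(sqrt(2)/4 + 1/2)*exp(-13*I*pi/24)*cos(pi/16)/8 + 3*sqrt(2)*sqrt(sqrt(2)/4 + 1/2)*exp(13*I*pi/24)*cos(pi/16)/8 on |00>, -3*sqrt(2)*sqrt(sqrt(2)/4 + 1/2)*exp(7*I*pi/24)*cos(pi/16)/8 + sqrt(2)*sqrt(sqrt(2)/4 + 1/2)*exp(-19*I*pi/24)*cos(pi/16)/8 + sqrt(6)*sqrt(1/2 - sqrt(2)/4)*exp(-19*I*pi/24)*cos(pi/16)/8 + 3*sqrt(2)*I*sqrt(sqrt(2)/4 + 1/2)*exp(13*I*pi/24)*sin(pi/16)/8 - sqrt(6)*I*sqrt(1/2 - sqrt(2)/4)*exp(-13*I*pi/24)*sin(pi/16)/8 - sqrt(6)*I*sqrt(1/2 - sqrt(2)/4)*exp(13*I*pi/24)*sin(pi/16)/8 - sqrt(2)*I*sqrt(sqrt(2)/4 + 1/2)*exp(-13*I*pi/24)*sin(pi/16)/8 + sqrt(6)*sqrt(1/2 - sqrt(2)/4)*exp(7*I*pi/24)*cos(pi/16)/8 on |01>, -sqrt(6)*sqrt(sqrt(2)/4 + 1/2)*exp(13*I*pi/24)*cos(pi/16)/8 + sqrt(6)*I*sqrt(sqrt(2)/4 + 1/2)*exp(-19*I*pi/24)*sin(pi/16)/8 + 3*sqrt(2)*I*sqrt(1/2 - sqrt(2)/4)*exp(-19*I*pi/24)*sin(pi/16)/8 - sqrt(2)*I*sqrt(1/2 - sqrt(2)/4)*exp(7*I*pi/24)*sin(pi/16)/8 + sqrt(6)*I*sqrt(sqrt(2)/4 + 1/2)*exp(7*I*pi/24)*sin(pi/16)/8 + sqrt(2)*sqrt(1/2 - sqrt(2)/4)*exp(13*I*pi/24)*cos(pi/16)/8 - 3*sqrt(2)*sqrt(1/2 - sqrt(2)/4)*exp(-13*I*pi/24)*cos(pi/16)/8 - sqrt(6)*sqrt(sqrt(2)/4 + 1/2)*exp(-13*I*pi/24)*cos(pi/16)/8 on |10>, sqrt(6)*sqrt(sqrt(2)/4 + 1/2)*exp(-19*I*pi/24)*cos(pi/16)/8 + 3*sqrt(2)*sqrt(1/2 - sqrt(2)/4)*exp(-19*I*pi/24)*cos(pi/16)/8 - sqrt(2)*sqrt(1/2 - sqrt(2)/4)*exp(7*I*pi/24)*cos(pi/16)/8 + sqrt(2)*I*sqrt(1/2 - sqrt(2)/4)*exp(13*I*pi/24)*sin(pi/16)/8 - 3*sqrt(2)*I*sqrt(1/2 - sqrt(2)/4)*exp(-13*I*pi/24)*sin(pi/16)/8 - sqrt(6)*I*sqrt(sqrt(2)/4 + 1/2)*exp(-13*I*pi/24)*sin(pi/16)/8 - sqrt(6)*I*sqrt(sqrt(2)/4 + 1/2)*exp(13*I*pi/24)*sin(pi/16)/8 + sqrt(6)*sqrt(sqrt(2)/4 + 1/2)*exp(7*I*pi/24)*cos(pi/16)/8 on |11>. Key observation: steps 9-10 multiply out to the identity, so the circuit reduces to the remaining gates.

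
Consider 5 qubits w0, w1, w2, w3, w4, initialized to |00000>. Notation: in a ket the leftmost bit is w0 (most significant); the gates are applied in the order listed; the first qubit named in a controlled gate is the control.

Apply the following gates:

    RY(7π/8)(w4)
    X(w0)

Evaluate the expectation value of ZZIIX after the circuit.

The expectation value of ZZIIX is -sqrt(2 - sqrt(2))/2.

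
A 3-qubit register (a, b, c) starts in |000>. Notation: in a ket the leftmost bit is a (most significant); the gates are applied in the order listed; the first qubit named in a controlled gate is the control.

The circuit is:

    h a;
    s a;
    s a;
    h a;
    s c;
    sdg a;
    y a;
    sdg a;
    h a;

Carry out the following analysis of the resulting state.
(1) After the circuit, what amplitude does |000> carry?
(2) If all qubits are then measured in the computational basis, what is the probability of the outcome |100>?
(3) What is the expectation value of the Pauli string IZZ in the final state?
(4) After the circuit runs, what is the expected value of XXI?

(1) |000> carries amplitude -sqrt(2)/2 in the final state.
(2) A full measurement returns |100> with probability 1/2.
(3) In the final state, IZZ has expectation 1.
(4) In the final state, XXI has expectation 0.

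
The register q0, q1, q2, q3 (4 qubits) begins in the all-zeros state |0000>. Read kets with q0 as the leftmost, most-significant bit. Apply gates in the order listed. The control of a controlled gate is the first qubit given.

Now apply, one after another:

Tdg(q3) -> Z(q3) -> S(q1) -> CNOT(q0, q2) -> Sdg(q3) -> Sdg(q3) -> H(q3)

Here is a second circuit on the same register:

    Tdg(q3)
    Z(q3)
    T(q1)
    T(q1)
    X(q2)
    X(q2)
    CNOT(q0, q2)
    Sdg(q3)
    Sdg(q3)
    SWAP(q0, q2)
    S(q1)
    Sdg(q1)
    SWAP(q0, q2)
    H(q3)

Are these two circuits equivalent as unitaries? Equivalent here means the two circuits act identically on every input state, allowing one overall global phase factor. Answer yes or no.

Yes — the two circuits implement the same unitary up to a global phase.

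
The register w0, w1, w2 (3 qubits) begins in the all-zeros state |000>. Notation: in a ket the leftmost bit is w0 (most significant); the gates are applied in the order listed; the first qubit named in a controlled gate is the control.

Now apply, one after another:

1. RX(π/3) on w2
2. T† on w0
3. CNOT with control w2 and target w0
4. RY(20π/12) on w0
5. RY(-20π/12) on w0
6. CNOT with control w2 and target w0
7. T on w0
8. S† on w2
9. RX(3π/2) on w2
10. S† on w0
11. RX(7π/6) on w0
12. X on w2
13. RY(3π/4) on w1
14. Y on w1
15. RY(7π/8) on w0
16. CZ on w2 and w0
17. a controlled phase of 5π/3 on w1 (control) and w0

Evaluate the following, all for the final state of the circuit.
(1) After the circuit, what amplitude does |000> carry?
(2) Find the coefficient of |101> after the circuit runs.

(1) The amplitude on |000> is -sqrt(3)*sqrt(sqrt(2)/4 + 1/2)*cos(7*pi/16)/8 + 3*sqrt(sqrt(2)/4 + 1/2)*cos(7*pi/16)/8 + sqrt(sqrt(2)/4 + 1/2)*sin(7*pi/16)/8 + sqrt(3)*sqrt(sqrt(2)/4 + 1/2)*sin(7*pi/16)/8 - 3*I*sqrt(sqrt(2)/4 + 1/2)*sin(7*pi/16)/8 - sqrt(3)*I*sqrt(sqrt(2)/4 + 1/2)*sin(7*pi/16)/8 - I*sqrt(sqrt(2)/4 + 1/2)*cos(7*pi/16)/8 + sqrt(3)*I*sqrt(sqrt(2)/4 + 1/2)*cos(7*pi/16)/8. Key observation: the block from step 2 through step 7 cancels to the identity and can be dropped.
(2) |101> carries amplitude -sqrt(sqrt(2)/4 + 1/2)*sin(7*pi/16)/8 - 3*sqrt(sqrt(2)/4 + 1/2)*cos(7*pi/16)/8 - sqrt(3)*sqrt(sqrt(2)/4 + 1/2)*cos(7*pi/16)/8 + sqrt(3)*sqrt(sqrt(2)/4 + 1/2)*sin(7*pi/16)/8 - sqrt(3)*I*sqrt(sqrt(2)/4 + 1/2)*sin(7*pi/16)/8 + I*sqrt(sqrt(2)/4 + 1/2)*cos(7*pi/16)/8 + sqrt(3)*I*sqrt(sqrt(2)/4 + 1/2)*cos(7*pi/16)/8 + 3*I*sqrt(sqrt(2)/4 + 1/2)*sin(7*pi/16)/8 in the final state.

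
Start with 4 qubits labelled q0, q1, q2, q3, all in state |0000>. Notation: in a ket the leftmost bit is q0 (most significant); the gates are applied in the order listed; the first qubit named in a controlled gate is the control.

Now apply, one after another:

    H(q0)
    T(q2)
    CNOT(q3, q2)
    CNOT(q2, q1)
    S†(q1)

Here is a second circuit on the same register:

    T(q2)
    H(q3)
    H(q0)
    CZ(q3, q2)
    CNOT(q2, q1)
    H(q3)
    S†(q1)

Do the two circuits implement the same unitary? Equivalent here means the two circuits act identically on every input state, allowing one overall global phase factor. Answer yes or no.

No: there is an input state on which the two circuits produce genuinely different outputs (not merely differing by a phase).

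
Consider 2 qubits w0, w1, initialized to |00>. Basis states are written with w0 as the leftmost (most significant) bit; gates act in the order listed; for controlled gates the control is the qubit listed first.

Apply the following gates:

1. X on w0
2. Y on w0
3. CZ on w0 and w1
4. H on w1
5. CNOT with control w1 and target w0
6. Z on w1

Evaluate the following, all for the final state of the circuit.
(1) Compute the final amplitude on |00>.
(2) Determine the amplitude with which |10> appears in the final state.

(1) The final state's coefficient on |00> equals -sqrt(2)*I/2.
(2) The final state's coefficient on |10> equals 0.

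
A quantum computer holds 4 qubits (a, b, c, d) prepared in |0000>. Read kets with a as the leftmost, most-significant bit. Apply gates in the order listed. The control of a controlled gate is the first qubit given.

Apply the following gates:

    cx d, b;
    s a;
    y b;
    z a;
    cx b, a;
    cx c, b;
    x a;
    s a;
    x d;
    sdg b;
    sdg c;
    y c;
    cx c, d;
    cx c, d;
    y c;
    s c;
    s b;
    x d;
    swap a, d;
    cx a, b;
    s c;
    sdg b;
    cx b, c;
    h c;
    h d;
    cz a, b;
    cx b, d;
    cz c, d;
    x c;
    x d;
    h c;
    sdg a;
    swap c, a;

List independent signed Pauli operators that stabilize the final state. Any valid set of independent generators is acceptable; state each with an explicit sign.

The final state is stabilized by the group generated by -XIIX, +ZIIZ, -IZII, +IIZI; other independent generating sets are equally valid.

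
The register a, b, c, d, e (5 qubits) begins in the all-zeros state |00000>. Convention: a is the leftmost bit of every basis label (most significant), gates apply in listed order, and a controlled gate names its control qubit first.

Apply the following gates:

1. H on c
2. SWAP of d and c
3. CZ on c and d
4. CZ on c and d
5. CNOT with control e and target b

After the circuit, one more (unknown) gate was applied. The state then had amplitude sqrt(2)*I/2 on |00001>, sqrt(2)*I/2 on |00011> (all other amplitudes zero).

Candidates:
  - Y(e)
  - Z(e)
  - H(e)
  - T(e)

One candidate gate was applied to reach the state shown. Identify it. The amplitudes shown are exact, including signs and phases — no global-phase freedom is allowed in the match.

The unique candidate consistent with the amplitudes is Y(e).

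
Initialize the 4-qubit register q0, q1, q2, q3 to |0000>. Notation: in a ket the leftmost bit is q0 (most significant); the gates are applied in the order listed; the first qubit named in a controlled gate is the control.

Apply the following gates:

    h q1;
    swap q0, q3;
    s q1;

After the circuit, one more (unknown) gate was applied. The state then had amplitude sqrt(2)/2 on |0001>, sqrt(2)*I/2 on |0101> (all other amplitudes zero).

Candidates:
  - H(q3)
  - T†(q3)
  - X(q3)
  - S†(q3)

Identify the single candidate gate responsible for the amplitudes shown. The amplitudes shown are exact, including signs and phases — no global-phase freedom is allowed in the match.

The unique candidate consistent with the amplitudes is X(q3).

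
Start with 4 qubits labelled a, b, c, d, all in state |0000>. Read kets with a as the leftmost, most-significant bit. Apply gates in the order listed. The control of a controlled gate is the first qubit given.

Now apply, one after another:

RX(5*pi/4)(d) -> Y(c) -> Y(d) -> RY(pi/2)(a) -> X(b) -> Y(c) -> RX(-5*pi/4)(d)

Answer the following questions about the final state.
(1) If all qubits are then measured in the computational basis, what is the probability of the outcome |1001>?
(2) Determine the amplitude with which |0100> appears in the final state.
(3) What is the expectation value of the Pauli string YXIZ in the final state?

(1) A full measurement returns |1001> with probability 0.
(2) |0100> carries amplitude 1/2 in the final state.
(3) The expectation value of YXIZ is 0.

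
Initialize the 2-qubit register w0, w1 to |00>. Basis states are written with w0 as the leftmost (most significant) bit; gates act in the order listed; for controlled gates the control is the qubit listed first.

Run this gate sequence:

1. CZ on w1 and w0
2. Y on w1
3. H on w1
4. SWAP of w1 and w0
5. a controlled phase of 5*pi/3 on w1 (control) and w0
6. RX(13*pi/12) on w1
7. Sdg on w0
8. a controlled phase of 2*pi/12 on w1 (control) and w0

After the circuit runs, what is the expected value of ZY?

The expectation value of ZY is -5*sqrt(2)/16 + 3*sqrt(6)/16.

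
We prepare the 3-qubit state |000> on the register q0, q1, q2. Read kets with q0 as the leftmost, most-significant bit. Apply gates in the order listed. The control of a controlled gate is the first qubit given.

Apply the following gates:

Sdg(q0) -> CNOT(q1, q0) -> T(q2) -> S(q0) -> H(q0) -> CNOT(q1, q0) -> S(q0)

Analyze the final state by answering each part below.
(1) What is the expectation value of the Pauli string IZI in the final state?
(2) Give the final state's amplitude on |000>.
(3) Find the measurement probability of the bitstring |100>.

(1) The expectation value of IZI is 1.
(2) The amplitude on |000> is sqrt(2)/2.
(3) Outcome |100> occurs with probability 1/2.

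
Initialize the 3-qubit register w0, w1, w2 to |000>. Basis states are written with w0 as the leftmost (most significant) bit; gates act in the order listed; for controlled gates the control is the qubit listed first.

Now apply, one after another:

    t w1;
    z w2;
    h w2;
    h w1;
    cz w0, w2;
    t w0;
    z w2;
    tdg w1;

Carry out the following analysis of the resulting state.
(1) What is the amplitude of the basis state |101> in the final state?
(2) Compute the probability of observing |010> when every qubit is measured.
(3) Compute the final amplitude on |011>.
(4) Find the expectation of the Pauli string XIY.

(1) The final state's coefficient on |101> equals 0.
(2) Outcome |010> occurs with probability 1/4.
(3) The final state's coefficient on |011> equals exp(3*I*pi/4)/2.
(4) In the final state, XIY has expectation 0.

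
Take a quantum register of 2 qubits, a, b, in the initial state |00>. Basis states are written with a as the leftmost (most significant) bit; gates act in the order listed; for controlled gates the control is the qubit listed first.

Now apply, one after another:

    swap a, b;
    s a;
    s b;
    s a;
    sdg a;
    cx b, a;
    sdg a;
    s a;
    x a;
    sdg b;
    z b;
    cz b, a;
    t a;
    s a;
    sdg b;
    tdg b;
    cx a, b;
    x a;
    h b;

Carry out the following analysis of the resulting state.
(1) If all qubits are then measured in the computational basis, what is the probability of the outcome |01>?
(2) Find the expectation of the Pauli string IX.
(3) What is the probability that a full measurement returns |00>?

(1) Outcome |01> occurs with probability 1/2.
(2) In the final state, IX has expectation -1.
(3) Outcome |00> occurs with probability 1/2.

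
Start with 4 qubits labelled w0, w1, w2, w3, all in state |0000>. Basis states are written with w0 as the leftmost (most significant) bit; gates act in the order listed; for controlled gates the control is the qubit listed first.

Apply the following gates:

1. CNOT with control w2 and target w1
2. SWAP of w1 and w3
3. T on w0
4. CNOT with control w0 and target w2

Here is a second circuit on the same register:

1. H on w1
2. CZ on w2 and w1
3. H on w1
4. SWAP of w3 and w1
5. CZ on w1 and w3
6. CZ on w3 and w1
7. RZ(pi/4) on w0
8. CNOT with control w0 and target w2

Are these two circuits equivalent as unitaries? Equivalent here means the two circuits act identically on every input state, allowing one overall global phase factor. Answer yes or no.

Yes, they are equivalent — the unitaries differ by at most a global phase.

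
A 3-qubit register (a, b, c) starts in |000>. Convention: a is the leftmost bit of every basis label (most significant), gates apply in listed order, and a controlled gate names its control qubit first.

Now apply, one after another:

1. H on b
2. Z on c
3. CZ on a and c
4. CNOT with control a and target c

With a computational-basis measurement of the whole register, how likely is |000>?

The probability of measuring |000> is 1/2.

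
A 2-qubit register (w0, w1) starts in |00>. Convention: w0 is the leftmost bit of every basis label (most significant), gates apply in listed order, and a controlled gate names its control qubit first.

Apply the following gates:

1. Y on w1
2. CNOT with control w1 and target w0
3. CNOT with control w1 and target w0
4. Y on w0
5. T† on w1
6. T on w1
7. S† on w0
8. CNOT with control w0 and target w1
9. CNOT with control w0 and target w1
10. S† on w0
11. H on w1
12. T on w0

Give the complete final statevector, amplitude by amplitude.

The final amplitudes are 0 on |00>, 0 on |01>, sqrt(2)*exp(I*pi/4)/2 on |10>, -sqrt(2)*exp(I*pi/4)/2 on |11>. Key observation: gates 8-9 undo each other exactly, leaving only the rest of the circuit to track.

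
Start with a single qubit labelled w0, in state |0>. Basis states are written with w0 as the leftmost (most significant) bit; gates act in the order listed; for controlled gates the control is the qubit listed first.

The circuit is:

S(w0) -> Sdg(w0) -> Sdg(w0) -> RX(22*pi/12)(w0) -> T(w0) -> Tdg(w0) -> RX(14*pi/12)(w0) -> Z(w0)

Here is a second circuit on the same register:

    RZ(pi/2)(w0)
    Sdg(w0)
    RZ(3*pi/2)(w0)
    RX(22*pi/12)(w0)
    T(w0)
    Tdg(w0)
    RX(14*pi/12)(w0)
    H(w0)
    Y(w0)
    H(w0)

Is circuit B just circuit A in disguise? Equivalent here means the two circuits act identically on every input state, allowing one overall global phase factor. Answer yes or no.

No, they are not equivalent — no single phase factor reconciles the two unitaries.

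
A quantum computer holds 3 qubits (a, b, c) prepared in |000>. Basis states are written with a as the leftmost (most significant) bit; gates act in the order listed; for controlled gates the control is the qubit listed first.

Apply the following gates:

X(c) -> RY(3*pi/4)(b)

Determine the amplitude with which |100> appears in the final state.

The final state's coefficient on |100> equals 0.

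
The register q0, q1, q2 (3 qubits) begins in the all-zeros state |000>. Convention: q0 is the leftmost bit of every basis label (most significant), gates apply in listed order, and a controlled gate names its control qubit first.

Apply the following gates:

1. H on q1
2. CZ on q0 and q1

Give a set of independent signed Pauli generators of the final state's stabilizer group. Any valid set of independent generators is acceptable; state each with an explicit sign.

The final state is stabilized by the group generated by +IXI, +ZII, +IIZ; other independent generating sets are equally valid.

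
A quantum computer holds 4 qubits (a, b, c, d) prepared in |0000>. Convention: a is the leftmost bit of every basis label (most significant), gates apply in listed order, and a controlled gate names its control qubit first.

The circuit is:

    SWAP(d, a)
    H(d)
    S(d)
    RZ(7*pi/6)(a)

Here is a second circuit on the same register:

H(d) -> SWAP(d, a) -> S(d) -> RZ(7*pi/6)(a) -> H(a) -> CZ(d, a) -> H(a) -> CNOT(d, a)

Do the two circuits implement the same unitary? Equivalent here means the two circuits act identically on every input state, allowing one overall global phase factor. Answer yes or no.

No, they are not equivalent — no single phase factor reconciles the two unitaries.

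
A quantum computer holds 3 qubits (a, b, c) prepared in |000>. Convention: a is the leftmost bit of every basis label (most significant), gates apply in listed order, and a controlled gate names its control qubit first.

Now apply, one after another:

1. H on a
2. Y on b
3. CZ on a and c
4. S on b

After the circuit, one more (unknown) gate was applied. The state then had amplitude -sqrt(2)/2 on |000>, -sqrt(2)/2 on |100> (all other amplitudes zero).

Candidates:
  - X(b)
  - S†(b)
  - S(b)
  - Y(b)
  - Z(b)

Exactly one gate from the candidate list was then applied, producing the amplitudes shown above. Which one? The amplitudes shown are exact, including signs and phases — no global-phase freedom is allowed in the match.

The applied gate was X(b).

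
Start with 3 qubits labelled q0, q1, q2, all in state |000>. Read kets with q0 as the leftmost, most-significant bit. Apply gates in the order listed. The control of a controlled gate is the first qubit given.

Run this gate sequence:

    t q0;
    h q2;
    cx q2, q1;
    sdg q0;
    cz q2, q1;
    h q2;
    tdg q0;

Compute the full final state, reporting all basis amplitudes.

The final amplitudes are 1/2 on |000>, 1/2 on |001>, -1/2 on |010>, 1/2 on |011>, 0 on |100>, 0 on |101>, 0 on |110>, 0 on |111>.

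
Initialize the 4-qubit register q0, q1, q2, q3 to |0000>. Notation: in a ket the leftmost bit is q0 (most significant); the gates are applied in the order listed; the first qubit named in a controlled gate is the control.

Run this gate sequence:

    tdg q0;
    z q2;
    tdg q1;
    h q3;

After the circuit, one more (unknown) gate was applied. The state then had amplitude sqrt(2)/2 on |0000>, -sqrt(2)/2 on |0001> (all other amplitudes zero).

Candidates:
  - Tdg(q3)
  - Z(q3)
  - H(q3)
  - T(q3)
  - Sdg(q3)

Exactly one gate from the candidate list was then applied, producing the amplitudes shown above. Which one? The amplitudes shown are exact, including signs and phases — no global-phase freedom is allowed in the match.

The unique candidate consistent with the amplitudes is Z(q3).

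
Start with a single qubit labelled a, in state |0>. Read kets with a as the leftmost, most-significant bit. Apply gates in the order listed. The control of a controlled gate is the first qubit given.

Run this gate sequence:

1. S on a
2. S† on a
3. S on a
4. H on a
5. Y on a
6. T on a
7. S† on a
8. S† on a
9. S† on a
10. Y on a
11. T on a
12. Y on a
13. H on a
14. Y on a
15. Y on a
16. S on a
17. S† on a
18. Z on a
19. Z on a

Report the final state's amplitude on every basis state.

The resulting statevector has amplitude (-1 - I)*exp(I*pi/4)/2 on |0>, sqrt(2)/2 on |1>.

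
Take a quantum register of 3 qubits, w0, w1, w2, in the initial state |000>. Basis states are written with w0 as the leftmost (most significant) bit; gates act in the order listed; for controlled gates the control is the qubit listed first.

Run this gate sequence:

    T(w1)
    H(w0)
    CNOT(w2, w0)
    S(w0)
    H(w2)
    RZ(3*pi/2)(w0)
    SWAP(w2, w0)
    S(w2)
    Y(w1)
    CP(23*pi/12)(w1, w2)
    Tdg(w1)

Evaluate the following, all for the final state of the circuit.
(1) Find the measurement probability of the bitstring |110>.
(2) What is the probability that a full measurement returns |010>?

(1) The probability of measuring |110> is 1/4.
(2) The probability of measuring |010> is 1/4.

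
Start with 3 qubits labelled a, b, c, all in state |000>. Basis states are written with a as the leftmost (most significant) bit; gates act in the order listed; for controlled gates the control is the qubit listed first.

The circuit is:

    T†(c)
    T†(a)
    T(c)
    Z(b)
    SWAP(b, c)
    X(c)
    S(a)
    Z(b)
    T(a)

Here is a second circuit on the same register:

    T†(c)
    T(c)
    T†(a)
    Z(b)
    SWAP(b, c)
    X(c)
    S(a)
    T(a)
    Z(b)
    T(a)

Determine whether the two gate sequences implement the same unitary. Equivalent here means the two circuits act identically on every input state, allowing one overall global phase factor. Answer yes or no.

No, they are not equivalent — no single phase factor reconciles the two unitaries.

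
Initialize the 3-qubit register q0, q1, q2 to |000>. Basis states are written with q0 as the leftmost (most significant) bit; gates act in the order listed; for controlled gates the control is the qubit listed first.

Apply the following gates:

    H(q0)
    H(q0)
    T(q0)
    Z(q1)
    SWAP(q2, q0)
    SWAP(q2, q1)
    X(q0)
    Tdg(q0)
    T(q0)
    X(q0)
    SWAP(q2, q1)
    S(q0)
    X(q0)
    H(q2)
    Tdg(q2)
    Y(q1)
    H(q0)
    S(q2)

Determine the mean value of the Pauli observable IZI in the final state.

In the final state, IZI has expectation -1. Key observation: gates 6-11 undo each other exactly, leaving only the rest of the circuit to track.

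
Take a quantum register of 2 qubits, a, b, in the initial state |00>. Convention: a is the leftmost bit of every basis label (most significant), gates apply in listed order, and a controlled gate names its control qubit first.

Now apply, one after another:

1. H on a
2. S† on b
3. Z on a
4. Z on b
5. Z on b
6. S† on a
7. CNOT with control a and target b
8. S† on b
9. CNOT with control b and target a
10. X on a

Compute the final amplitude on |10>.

The final state's coefficient on |10> equals sqrt(2)/2.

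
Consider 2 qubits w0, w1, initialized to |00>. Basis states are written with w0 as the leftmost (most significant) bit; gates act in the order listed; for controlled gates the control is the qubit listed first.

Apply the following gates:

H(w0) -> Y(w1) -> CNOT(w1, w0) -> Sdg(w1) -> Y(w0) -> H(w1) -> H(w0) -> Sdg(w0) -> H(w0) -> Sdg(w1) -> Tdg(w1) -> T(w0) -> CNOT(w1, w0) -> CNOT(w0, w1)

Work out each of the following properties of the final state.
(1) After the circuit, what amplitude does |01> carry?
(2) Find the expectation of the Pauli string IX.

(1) The final state's coefficient on |01> equals I/2.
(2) The expectation value of IX is -1/2.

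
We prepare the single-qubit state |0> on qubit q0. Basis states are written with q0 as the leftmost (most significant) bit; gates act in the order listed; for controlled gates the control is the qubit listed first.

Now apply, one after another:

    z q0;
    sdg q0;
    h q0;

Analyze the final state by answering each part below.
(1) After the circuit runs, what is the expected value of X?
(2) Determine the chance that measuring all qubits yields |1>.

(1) In the final state, X has expectation 1.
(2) The probability of measuring |1> is 1/2.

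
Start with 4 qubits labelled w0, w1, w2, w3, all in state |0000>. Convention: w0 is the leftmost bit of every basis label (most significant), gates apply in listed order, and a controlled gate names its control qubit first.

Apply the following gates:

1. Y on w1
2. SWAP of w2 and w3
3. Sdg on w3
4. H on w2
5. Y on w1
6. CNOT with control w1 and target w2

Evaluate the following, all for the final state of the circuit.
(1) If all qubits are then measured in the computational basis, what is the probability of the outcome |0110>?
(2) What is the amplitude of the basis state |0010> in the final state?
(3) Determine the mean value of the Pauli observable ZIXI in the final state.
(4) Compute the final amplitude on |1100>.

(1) A full measurement returns |0110> with probability 0.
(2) The amplitude on |0010> is sqrt(2)/2.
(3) In the final state, ZIXI has expectation 1.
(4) The final state's coefficient on |1100> equals 0.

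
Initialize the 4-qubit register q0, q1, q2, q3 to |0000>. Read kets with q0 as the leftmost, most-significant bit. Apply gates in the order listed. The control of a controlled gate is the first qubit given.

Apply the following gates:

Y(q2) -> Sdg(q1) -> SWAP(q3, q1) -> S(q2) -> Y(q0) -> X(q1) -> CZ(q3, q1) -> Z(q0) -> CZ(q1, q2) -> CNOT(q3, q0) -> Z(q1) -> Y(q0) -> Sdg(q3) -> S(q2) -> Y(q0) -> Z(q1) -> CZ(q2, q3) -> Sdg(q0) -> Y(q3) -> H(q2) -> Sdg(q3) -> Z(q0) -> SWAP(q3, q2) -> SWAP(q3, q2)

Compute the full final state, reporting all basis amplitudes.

The final amplitudes are sqrt(2)*I/2 on |1101>, -sqrt(2)*I/2 on |1111>, and 0 on every other basis state. Key observation: the block from step 23 through step 24 cancels to the identity and can be dropped.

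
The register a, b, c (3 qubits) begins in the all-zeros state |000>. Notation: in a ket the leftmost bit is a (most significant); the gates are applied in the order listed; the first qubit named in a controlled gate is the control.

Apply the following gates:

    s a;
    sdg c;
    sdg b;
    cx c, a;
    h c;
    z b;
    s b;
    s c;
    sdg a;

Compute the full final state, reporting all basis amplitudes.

After the circuit, the state carries amplitude sqrt(2)/2 on |000>, sqrt(2)*I/2 on |001>, and 0 on every other basis state.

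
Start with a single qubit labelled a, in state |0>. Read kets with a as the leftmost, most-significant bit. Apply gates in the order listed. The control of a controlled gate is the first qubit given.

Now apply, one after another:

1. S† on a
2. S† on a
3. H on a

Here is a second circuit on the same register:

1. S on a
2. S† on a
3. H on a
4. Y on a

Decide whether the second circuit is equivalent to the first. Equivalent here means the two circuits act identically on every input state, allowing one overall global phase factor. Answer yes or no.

No — the two circuits implement different unitaries, even allowing a global phase.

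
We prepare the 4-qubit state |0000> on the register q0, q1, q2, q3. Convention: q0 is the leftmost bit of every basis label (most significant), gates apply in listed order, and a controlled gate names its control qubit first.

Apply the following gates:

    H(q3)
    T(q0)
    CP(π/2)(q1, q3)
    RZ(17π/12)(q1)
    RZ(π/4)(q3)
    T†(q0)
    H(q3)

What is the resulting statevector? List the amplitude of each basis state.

After the circuit, the state carries amplitude (-1 - exp(I*pi/4))*exp(I*pi/6)/2 on |0000>, (-exp(5*I*pi/6) + exp(7*I*pi/12))*exp(7*I*pi/12)/2 on |0001>, and 0 on every other basis state.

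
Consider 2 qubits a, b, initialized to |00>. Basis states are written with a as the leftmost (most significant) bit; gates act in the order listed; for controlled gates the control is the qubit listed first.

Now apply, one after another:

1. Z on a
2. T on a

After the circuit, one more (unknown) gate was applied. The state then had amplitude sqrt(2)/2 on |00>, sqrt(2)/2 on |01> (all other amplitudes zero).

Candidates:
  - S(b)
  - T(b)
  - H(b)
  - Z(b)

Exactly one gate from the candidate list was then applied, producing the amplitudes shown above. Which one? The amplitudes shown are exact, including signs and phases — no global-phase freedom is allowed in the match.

The applied gate was H(b).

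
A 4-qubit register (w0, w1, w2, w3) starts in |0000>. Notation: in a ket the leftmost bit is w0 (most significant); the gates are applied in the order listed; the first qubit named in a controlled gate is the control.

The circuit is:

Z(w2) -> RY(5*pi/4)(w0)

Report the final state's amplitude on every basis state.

The final amplitudes are -sqrt(2 - sqrt(2))/2 on |0000>, sqrt(sqrt(2) + 2)/2 on |1000>, and 0 on every other basis state.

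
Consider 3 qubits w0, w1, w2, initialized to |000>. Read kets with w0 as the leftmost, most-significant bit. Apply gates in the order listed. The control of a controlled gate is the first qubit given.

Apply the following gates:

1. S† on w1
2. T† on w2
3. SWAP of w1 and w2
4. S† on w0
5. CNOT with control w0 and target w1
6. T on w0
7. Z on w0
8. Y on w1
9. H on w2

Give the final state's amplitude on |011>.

|011> carries amplitude sqrt(2)*I/2 in the final state.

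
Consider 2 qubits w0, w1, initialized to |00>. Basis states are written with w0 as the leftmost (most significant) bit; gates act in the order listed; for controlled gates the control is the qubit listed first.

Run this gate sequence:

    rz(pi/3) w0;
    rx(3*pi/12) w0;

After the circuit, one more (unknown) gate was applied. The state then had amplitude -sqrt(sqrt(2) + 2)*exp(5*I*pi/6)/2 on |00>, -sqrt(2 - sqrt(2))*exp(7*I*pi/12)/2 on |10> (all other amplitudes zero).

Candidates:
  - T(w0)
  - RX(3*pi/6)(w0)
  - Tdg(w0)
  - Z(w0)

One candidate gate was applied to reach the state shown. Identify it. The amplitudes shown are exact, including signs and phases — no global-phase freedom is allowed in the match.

The applied gate was T(w0).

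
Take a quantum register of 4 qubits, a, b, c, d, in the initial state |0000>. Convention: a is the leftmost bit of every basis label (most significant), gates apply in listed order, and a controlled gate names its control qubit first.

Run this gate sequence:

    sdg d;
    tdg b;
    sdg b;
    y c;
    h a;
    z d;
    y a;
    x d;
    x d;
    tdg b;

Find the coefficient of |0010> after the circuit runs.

|0010> carries amplitude sqrt(2)/2 in the final state. Key observation: the block from step 8 through step 9 cancels to the identity and can be dropped.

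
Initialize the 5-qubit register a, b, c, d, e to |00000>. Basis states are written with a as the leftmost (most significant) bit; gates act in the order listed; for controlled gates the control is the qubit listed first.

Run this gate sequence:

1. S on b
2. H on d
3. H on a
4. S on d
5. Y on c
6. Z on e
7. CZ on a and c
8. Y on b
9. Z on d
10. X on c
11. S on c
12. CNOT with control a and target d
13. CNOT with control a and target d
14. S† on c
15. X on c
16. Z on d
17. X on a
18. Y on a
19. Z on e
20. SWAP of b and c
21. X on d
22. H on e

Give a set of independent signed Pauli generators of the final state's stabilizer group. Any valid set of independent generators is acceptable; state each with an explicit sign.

The stabilizer group can be generated by +XIIII, -IIIYI, +IIIIX, -IZIII, -IIZII, among other valid generating sets. Key observation: gates 9-16 undo each other exactly, leaving only the rest of the circuit to track.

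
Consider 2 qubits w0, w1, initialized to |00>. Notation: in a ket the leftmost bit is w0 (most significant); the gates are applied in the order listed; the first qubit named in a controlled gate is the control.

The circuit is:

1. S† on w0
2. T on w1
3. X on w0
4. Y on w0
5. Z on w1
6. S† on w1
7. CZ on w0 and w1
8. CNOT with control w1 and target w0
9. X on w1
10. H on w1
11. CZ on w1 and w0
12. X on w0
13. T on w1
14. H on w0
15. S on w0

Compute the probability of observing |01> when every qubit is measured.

The probability of measuring |01> is 1/4.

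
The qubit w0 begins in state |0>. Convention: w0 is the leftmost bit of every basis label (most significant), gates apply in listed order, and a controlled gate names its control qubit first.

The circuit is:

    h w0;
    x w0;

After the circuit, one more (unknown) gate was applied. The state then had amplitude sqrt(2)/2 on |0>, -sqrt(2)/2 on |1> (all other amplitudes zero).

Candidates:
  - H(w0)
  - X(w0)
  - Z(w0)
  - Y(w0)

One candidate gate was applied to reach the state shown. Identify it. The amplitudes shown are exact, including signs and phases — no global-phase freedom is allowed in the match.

It was Z(w0) that produced the state shown.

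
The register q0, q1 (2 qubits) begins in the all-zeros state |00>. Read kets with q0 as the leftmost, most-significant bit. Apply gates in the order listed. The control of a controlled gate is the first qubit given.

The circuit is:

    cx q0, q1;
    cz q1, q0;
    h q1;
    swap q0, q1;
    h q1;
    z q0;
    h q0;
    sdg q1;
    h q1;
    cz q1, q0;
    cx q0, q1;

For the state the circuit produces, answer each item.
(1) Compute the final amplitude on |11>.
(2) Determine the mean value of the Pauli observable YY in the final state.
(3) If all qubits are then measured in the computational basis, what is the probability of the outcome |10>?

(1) The amplitude on |11> is 1/2 - I/2.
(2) The observable YY averages to 0.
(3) A full measurement returns |10> with probability 1/2.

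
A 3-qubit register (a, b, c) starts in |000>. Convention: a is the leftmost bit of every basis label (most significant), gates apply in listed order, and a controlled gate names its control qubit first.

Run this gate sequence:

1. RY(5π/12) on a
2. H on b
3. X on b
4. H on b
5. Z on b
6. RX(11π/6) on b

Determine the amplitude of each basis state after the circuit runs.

The final amplitudes are -sqrt(6*sqrt(2) + 12)/16 - 3*sqrt(4 - 2*sqrt(2))/16 - sqrt(2*sqrt(2) + 4)/16 - sqrt(12 - 6*sqrt(2))/16 on |000>, 0 on |001>, I*(-sqrt(6*sqrt(2) + 12)/16 - 3*sqrt(4 - 2*sqrt(2))/16 + sqrt(12 - 6*sqrt(2))/16 + sqrt(2*sqrt(2) + 4)/16) on |010>, 0 on |011>, -3*sqrt(2*sqrt(2) + 4)/16 - sqrt(6*sqrt(2) + 12)/16 + sqrt(4 - 2*sqrt(2))/16 + sqrt(12 - 6*sqrt(2))/16 on |100>, 0 on |101>, I*(-3*sqrt(2*sqrt(2) + 4)/16 - sqrt(4 - 2*sqrt(2))/16 + sqrt(12 - 6*sqrt(2))/16 + sqrt(6*sqrt(2) + 12)/16) on |110>, 0 on |111>. Key observation: gates 2-5 undo each other exactly, leaving only the rest of the circuit to track.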